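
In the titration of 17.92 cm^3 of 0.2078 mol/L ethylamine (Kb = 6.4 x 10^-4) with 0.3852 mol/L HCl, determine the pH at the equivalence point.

n(C2H5NH2) = 0.2078 x 0.01792 = 0.003724 mol; V(HCl) at equivalence = 0.003724/0.3852 = 0.009667 L.
At equivalence the base is fully converted to C2H5NH3+; total volume = 0.02759 L, so [C2H5NH3+] = 0.003724/0.02759 = 0.1350 M.
Ka(C2H5NH3+) = Kw/Kb = 1.0e-14 / 6.4 x 10^-4 = 1.56e-11.
[H^+] = sqrt(Ka x [C2H5NH3+]) = sqrt(1.56e-11 x 0.1350) = 1.45e-6 M.
pH = -log(1.45e-6) = 5.84.

5.84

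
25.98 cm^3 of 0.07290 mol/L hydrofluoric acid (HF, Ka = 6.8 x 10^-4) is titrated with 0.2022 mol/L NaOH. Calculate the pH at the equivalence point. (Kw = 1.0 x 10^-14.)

7.95

n(HF) = 0.07290 x 0.02598 = 0.001894 mol; V(NaOH) at equivalence = 0.001894/0.2022 = 0.009367 L.
At equivalence all the acid is converted to F-; total volume = 0.02598 + 0.009367 = 0.03535 L, so [F-] = 0.001894/0.03535 = 0.05358 M.
Kb = Kw/Ka = 1.0e-14 / 6.8 x 10^-4 = 1.47e-11.
[OH^-] = sqrt(Kb x [F-]) = sqrt(1.47e-11 x 0.05358) = 8.88e-7 M.
pOH = 6.05, so pH = 14.00 - 6.05 = 7.95.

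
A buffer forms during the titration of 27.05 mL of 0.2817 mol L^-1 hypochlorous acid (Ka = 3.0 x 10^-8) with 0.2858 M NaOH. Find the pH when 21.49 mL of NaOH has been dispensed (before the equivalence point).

Initial n(HClO) = 0.2817 x 0.02705 = 0.007620 mol.
n(NaOH) added = 0.2858 x 0.02149 = 0.006142 mol, converting that many moles of HClO to ClO-.
Remaining n(HClO) = 0.001478 mol; n(ClO-) = 0.006142 mol.
By Henderson-Hasselbalch, pH = pKa + log([A^-]/[HA]) = 7.52 + log(0.006142/0.001478) = 7.52 + (+0.62) = 8.14.

8.14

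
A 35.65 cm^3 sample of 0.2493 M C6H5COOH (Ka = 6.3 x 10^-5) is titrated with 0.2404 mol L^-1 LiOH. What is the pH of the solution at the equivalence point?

8.64

n(C6H5COOH) = 0.2493 x 0.03565 = 0.008888 mol; V(LiOH) at equivalence = 0.008888/0.2404 = 0.03697 L.
At equivalence all the acid is converted to C6H5COO-; total volume = 0.03565 + 0.03697 = 0.07262 L, so [C6H5COO-] = 0.008888/0.07262 = 0.1224 M.
Kb = Kw/Ka = 1.0e-14 / 6.3 x 10^-5 = 1.59e-10.
[OH^-] = sqrt(Kb x [C6H5COO-]) = sqrt(1.59e-10 x 0.1224) = 4.41e-6 M.
pOH = 5.36, so pH = 14.00 - 5.36 = 8.64.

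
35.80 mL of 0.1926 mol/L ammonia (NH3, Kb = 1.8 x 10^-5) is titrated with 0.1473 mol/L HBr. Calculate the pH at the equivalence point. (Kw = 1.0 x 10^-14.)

n(NH3) = 0.1926 x 0.03580 = 0.006895 mol; V(HBr) at equivalence = 0.006895/0.1473 = 0.04681 L.
At equivalence the base is fully converted to NH4+; total volume = 0.08261 L, so [NH4+] = 0.006895/0.08261 = 0.08347 M.
Ka(NH4+) = Kw/Kb = 1.0e-14 / 1.8 x 10^-5 = 5.56e-10.
[H^+] = sqrt(Ka x [NH4+]) = sqrt(5.56e-10 x 0.08347) = 6.81e-6 M.
pH = -log(6.81e-6) = 5.17.

5.17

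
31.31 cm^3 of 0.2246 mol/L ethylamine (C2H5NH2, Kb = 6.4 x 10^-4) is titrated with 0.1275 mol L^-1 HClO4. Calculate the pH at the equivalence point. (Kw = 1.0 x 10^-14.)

5.95

n(C2H5NH2) = 0.2246 x 0.03131 = 0.007032 mol; V(HClO4) at equivalence = 0.007032/0.1275 = 0.05515 L.
At equivalence the base is fully converted to C2H5NH3+; total volume = 0.08646 L, so [C2H5NH3+] = 0.007032/0.08646 = 0.08133 M.
Ka(C2H5NH3+) = Kw/Kb = 1.0e-14 / 6.4 x 10^-4 = 1.56e-11.
[H^+] = sqrt(Ka x [C2H5NH3+]) = sqrt(1.56e-11 x 0.08133) = 1.13e-6 M.
pH = -log(1.13e-6) = 5.95.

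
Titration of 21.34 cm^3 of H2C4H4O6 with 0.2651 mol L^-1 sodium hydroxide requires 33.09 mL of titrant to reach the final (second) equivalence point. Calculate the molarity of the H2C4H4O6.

0.206 M

n(NaOH) = 0.2651 x 0.03309 = 0.008772 mol.
At the final (second) equivalence point, 2 mol OH^- react per mol H2C4H4O6, so n(H2C4H4O6) = 0.008772 / 2 = 0.004386 mol.
[H2C4H4O6] = 0.004386 / 0.02134 L = 0.206 M.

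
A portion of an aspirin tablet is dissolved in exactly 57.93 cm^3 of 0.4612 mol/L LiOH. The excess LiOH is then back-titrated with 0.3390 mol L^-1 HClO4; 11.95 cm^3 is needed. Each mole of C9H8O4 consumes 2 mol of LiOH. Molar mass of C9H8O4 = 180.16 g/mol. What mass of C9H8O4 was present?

2.04 g

Total n(LiOH) added = 0.4612 x 0.05793 = 0.02672 mol.
n(HClO4) used = 0.3390 x 0.01195 = 0.004051 mol, which equals the excess n(LiOH).
So n(LiOH) consumed by the sample = 0.02672 - 0.004051 = 0.02267 mol.
n(C9H8O4) = 0.02267 / 2 = 0.01133 mol.
mass = 0.01133 mol x 180.16 g/mol = 2.04 g.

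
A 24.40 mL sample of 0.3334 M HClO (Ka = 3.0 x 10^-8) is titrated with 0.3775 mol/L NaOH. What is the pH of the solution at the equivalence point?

10.39

n(HClO) = 0.3334 x 0.02440 = 0.008135 mol; V(NaOH) at equivalence = 0.008135/0.3775 = 0.02155 L.
At equivalence all the acid is converted to ClO-; total volume = 0.02440 + 0.02155 = 0.04595 L, so [ClO-] = 0.008135/0.04595 = 0.1770 M.
Kb = Kw/Ka = 1.0e-14 / 3.0 x 10^-8 = 3.33e-7.
[OH^-] = sqrt(Kb x [ClO-]) = sqrt(3.33e-7 x 0.1770) = 0.000243 M.
pOH = 3.61, so pH = 14.00 - 3.61 = 10.39.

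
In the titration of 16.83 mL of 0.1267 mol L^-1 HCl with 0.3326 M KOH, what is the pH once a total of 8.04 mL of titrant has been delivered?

12.34

n(acid) = 0.1267 x 0.01683 = 0.002132 mol; n(KOH) added = 0.3326 x 0.008040 = 0.002674 mol.
Base is in excess by 0.002674 - 0.002132 = 0.0005417 mol in a total volume of 0.02487 L.
[OH^-] = 0.0005417/0.02487 = 0.02178 M, so pOH = 1.66 and pH = 14.00 - 1.66 = 12.34.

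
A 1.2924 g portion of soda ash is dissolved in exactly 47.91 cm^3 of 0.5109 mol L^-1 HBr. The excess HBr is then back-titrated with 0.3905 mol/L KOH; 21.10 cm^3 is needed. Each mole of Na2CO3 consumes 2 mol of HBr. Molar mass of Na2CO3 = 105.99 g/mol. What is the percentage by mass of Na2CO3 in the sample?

66.6%

Total n(HBr) added = 0.5109 x 0.04791 = 0.02448 mol.
n(KOH) used = 0.3905 x 0.02110 = 0.008240 mol, which equals the excess n(HBr).
So n(HBr) consumed by the sample = 0.02448 - 0.008240 = 0.01624 mol.
n(Na2CO3) = 0.01624 / 2 = 0.008119 mol.
mass Na2CO3 = 0.008119 x 105.99 = 0.8605 g, so %Na2CO3 = 0.8605/1.2924 x 100 = 66.6%.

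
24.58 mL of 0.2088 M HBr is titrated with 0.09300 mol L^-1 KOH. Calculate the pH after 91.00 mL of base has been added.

n(acid) = 0.2088 x 0.02458 = 0.005132 mol; n(KOH) added = 0.09300 x 0.09100 = 0.008463 mol.
Base is in excess by 0.008463 - 0.005132 = 0.003331 mol in a total volume of 0.1156 L.
[OH^-] = 0.003331/0.1156 = 0.02882 M, so pOH = 1.54 and pH = 14.00 - 1.54 = 12.46.

12.46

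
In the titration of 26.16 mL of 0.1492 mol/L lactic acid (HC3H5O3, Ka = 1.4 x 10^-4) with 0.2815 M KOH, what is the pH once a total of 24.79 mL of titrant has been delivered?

n(acid) = 0.1492 x 0.02616 = 0.003903 mol; n(KOH) added = 0.2815 x 0.02479 = 0.006978 mol.
Base is in excess by 0.006978 - 0.003903 = 0.003075 mol in a total volume of 0.05095 L.
[OH^-] = 0.003075/0.05095 = 0.06036 M, so pOH = 1.22 and pH = 14.00 - 1.22 = 12.78.

12.78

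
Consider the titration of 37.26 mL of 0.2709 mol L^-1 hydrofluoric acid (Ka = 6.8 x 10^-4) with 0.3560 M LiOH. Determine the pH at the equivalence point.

8.18

n(HF) = 0.2709 x 0.03726 = 0.01009 mol; V(LiOH) at equivalence = 0.01009/0.3560 = 0.02835 L.
At equivalence all the acid is converted to F-; total volume = 0.03726 + 0.02835 = 0.06561 L, so [F-] = 0.01009/0.06561 = 0.1538 M.
Kb = Kw/Ka = 1.0e-14 / 6.8 x 10^-4 = 1.47e-11.
[OH^-] = sqrt(Kb x [F-]) = sqrt(1.47e-11 x 0.1538) = 1.50e-6 M.
pOH = 5.82, so pH = 14.00 - 5.82 = 8.18.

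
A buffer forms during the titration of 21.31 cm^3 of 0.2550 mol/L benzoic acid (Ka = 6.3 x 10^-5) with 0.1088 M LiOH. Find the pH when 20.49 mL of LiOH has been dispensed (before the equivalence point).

4.04

Initial n(C6H5COOH) = 0.2550 x 0.02131 = 0.005434 mol.
n(LiOH) added = 0.1088 x 0.02049 = 0.002229 mol, converting that many moles of C6H5COOH to C6H5COO-.
Remaining n(C6H5COOH) = 0.003205 mol; n(C6H5COO-) = 0.002229 mol.
By Henderson-Hasselbalch, pH = pKa + log([A^-]/[HA]) = 4.20 + log(0.002229/0.003205) = 4.20 + (-0.16) = 4.04.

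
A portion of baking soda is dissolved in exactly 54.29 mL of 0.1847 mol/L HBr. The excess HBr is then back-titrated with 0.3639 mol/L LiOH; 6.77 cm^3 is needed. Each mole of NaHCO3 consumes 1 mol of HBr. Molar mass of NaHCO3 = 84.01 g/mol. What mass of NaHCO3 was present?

0.635 g

Total n(HBr) added = 0.1847 x 0.05429 = 0.01003 mol.
n(LiOH) used = 0.3639 x 0.006770 = 0.002464 mol, which equals the excess n(HBr).
So n(HBr) consumed by the sample = 0.01003 - 0.002464 = 0.007564 mol.
n(NaHCO3) = 0.007564 / 1 = 0.007564 mol.
mass = 0.007564 mol x 84.01 g/mol = 0.635 g.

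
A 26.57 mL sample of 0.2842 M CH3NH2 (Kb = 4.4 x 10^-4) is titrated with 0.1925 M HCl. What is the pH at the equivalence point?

5.79

n(CH3NH2) = 0.2842 x 0.02657 = 0.007551 mol; V(HCl) at equivalence = 0.007551/0.1925 = 0.03923 L.
At equivalence the base is fully converted to CH3NH3+; total volume = 0.06580 L, so [CH3NH3+] = 0.007551/0.06580 = 0.1148 M.
Ka(CH3NH3+) = Kw/Kb = 1.0e-14 / 4.4 x 10^-4 = 2.27e-11.
[H^+] = sqrt(Ka x [CH3NH3+]) = sqrt(2.27e-11 x 0.1148) = 1.62e-6 M.
pH = -log(1.62e-6) = 5.79.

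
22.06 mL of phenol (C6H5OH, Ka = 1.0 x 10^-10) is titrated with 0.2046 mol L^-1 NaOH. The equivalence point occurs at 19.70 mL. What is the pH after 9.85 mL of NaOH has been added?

10.00

9.85 mL is exactly half the equivalence volume (19.70/2), i.e. the half-equivalence point.
There, n(HA) = n(A^-), so pH = pKa = -log(1.0 x 10^-10) = 10.00.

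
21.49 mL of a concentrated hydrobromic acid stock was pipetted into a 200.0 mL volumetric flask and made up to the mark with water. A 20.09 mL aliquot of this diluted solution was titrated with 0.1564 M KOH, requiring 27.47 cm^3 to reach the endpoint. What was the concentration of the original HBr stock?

n(KOH) = 0.1564 x 0.02747 = 0.004296 mol.
n(HBr) in the aliquot = 0.004296 mol.
[diluted HBr] = 0.004296 / 0.02009 = 0.2139 M.
Dilution factor = 200.0/21.49 = 9.307, so [stock] = 0.2139 x 9.307 = 1.99 M.

1.99 M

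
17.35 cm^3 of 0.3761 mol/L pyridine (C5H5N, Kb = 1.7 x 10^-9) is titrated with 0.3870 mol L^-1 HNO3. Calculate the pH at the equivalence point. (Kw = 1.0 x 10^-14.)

2.98

n(C5H5N) = 0.3761 x 0.01735 = 0.006525 mol; V(HNO3) at equivalence = 0.006525/0.3870 = 0.01686 L.
At equivalence the base is fully converted to C5H5NH+; total volume = 0.03421 L, so [C5H5NH+] = 0.006525/0.03421 = 0.1907 M.
Ka(C5H5NH+) = Kw/Kb = 1.0e-14 / 1.7 x 10^-9 = 5.88e-6.
[H^+] = sqrt(Ka x [C5H5NH+]) = sqrt(5.88e-6 x 0.1907) = 0.00106 M.
pH = -log(0.00106) = 2.98.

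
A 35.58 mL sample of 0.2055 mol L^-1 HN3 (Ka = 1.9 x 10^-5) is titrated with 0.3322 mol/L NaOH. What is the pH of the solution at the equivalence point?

n(HN3) = 0.2055 x 0.03558 = 0.007312 mol; V(NaOH) at equivalence = 0.007312/0.3322 = 0.02201 L.
At equivalence all the acid is converted to N3-; total volume = 0.03558 + 0.02201 = 0.05759 L, so [N3-] = 0.007312/0.05759 = 0.1270 M.
Kb = Kw/Ka = 1.0e-14 / 1.9 x 10^-5 = 5.26e-10.
[OH^-] = sqrt(Kb x [N3-]) = sqrt(5.26e-10 x 0.1270) = 8.17e-6 M.
pOH = 5.09, so pH = 14.00 - 5.09 = 8.91.

8.91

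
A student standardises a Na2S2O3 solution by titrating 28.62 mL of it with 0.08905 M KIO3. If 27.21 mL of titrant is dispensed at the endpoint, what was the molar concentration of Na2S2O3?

n(KIO3) = 0.08905 x 0.02721 = 0.002423 mol.
From the balanced equation, 1 mol KIO3 reacts with 6 mol Na2S2O3, so n(Na2S2O3) = 0.002423 x 6/1 = 0.01454 mol.
[Na2S2O3] = 0.01454 / 0.02862 L = 0.508 M.

0.508 M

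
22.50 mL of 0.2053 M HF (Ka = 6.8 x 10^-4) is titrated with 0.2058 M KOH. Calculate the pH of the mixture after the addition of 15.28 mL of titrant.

3.50

Initial n(HF) = 0.2053 x 0.02250 = 0.004619 mol.
n(KOH) added = 0.2058 x 0.01528 = 0.003145 mol, converting that many moles of HF to F-.
Remaining n(HF) = 0.001475 mol; n(F-) = 0.003145 mol.
By Henderson-Hasselbalch, pH = pKa + log([A^-]/[HA]) = 3.17 + log(0.003145/0.001475) = 3.17 + (+0.33) = 3.50.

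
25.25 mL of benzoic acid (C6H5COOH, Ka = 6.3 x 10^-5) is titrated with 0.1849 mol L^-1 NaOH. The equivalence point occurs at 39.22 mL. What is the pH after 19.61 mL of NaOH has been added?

4.20

19.61 mL is exactly half the equivalence volume (39.22/2), i.e. the half-equivalence point.
There, n(HA) = n(A^-), so pH = pKa = -log(6.3 x 10^-5) = 4.20.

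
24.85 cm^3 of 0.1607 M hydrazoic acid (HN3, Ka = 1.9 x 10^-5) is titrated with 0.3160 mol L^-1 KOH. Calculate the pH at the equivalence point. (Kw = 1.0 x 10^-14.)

8.87

n(HN3) = 0.1607 x 0.02485 = 0.003993 mol; V(KOH) at equivalence = 0.003993/0.3160 = 0.01264 L.
At equivalence all the acid is converted to N3-; total volume = 0.02485 + 0.01264 = 0.03749 L, so [N3-] = 0.003993/0.03749 = 0.1065 M.
Kb = Kw/Ka = 1.0e-14 / 1.9 x 10^-5 = 5.26e-10.
[OH^-] = sqrt(Kb x [N3-]) = sqrt(5.26e-10 x 0.1065) = 7.49e-6 M.
pOH = 5.13, so pH = 14.00 - 5.13 = 8.87.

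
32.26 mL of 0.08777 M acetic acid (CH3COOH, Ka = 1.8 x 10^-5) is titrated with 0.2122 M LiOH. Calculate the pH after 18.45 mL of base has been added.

12.33

n(acid) = 0.08777 x 0.03226 = 0.002831 mol; n(LiOH) added = 0.2122 x 0.01845 = 0.003915 mol.
Base is in excess by 0.003915 - 0.002831 = 0.001084 mol in a total volume of 0.05071 L.
[OH^-] = 0.001084/0.05071 = 0.02137 M, so pOH = 1.67 and pH = 14.00 - 1.67 = 12.33.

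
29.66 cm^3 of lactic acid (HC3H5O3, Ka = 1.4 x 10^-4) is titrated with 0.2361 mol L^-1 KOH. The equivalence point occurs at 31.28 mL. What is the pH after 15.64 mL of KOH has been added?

3.85

15.64 mL is exactly half the equivalence volume (31.28/2), i.e. the half-equivalence point.
There, n(HA) = n(A^-), so pH = pKa = -log(1.4 x 10^-4) = 3.85.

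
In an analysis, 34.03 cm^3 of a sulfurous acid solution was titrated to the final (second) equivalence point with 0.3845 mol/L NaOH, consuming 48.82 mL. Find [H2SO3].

0.276 M

n(NaOH) = 0.3845 x 0.04882 = 0.01877 mol.
At the final (second) equivalence point, 2 mol OH^- react per mol H2SO3, so n(H2SO3) = 0.01877 / 2 = 0.009386 mol.
[H2SO3] = 0.009386 / 0.03403 L = 0.276 M.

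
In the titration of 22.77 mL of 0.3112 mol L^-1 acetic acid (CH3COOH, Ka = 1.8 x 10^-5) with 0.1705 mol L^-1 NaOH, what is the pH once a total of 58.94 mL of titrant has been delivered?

12.56

n(acid) = 0.3112 x 0.02277 = 0.007086 mol; n(NaOH) added = 0.1705 x 0.05894 = 0.01005 mol.
Base is in excess by 0.01005 - 0.007086 = 0.002963 mol in a total volume of 0.08171 L.
[OH^-] = 0.002963/0.08171 = 0.03627 M, so pOH = 1.44 and pH = 14.00 - 1.44 = 12.56.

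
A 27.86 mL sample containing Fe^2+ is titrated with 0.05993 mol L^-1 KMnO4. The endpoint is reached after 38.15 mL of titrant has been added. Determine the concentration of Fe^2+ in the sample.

0.410 M

n(KMnO4) = 0.05993 x 0.03815 = 0.002286 mol.
From the balanced equation, 1 mol KMnO4 reacts with 5 mol Fe^2+, so n(Fe^2+) = 0.002286 x 5/1 = 0.01143 mol.
[Fe^2+] = 0.01143 / 0.02786 L = 0.410 M.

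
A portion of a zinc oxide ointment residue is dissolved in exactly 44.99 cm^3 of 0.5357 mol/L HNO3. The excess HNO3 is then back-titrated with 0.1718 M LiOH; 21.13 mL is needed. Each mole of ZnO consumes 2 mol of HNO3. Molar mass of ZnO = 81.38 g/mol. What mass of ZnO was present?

Total n(HNO3) added = 0.5357 x 0.04499 = 0.02410 mol.
n(LiOH) used = 0.1718 x 0.02113 = 0.003630 mol, which equals the excess n(HNO3).
So n(HNO3) consumed by the sample = 0.02410 - 0.003630 = 0.02047 mol.
n(ZnO) = 0.02047 / 2 = 0.01024 mol.
mass = 0.01024 mol x 81.38 g/mol = 0.833 g.

0.833 g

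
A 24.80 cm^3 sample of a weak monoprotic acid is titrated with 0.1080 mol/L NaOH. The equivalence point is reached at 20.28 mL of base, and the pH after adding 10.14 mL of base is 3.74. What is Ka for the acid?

1.8 x 10^-4

10.14 mL is half of the equivalence volume, so this is the half-equivalence point where [HA] = [A^-].
At half-equivalence pH = pKa, so pKa = 3.74.
Ka = 10^(-3.74) = 1.8 x 10^-4.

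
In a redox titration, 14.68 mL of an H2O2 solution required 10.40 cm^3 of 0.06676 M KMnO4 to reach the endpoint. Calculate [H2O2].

0.118 M

n(KMnO4) = 0.06676 x 0.01040 = 0.0006943 mol.
From the balanced equation, 2 mol KMnO4 reacts with 5 mol H2O2, so n(H2O2) = 0.0006943 x 5/2 = 0.001736 mol.
[H2O2] = 0.001736 / 0.01468 L = 0.118 M.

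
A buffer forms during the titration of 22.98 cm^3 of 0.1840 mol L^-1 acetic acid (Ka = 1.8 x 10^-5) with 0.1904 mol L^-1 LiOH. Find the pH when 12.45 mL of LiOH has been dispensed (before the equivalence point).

Initial n(CH3COOH) = 0.1840 x 0.02298 = 0.004228 mol.
n(LiOH) added = 0.1904 x 0.01245 = 0.002370 mol, converting that many moles of CH3COOH to CH3COO-.
Remaining n(CH3COOH) = 0.001858 mol; n(CH3COO-) = 0.002370 mol.
By Henderson-Hasselbalch, pH = pKa + log([A^-]/[HA]) = 4.74 + log(0.002370/0.001858) = 4.74 + (+0.11) = 4.85.

4.85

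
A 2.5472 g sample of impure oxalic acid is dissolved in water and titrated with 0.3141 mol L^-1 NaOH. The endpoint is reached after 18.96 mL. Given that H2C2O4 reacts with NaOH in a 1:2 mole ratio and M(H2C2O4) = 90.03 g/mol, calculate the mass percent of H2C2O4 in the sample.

n(NaOH) = 0.3141 x 0.01896 = 0.005955 mol.
n(H2C2O4) = 0.005955 / 2 = 0.002978 mol.
mass of H2C2O4 = 0.002978 x 90.03 = 0.2681 g.
% purity = 0.2681 / 2.5472 x 100 = 10.5%.

10.5%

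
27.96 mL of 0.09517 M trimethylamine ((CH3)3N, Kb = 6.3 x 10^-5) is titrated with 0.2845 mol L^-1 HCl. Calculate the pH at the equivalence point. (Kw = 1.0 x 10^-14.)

5.47

n((CH3)3N) = 0.09517 x 0.02796 = 0.002661 mol; V(HCl) at equivalence = 0.002661/0.2845 = 0.009353 L.
At equivalence the base is fully converted to (CH3)3NH+; total volume = 0.03731 L, so [(CH3)3NH+] = 0.002661/0.03731 = 0.07131 M.
Ka((CH3)3NH+) = Kw/Kb = 1.0e-14 / 6.3 x 10^-5 = 1.59e-10.
[H^+] = sqrt(Ka x [(CH3)3NH+]) = sqrt(1.59e-10 x 0.07131) = 3.36e-6 M.
pH = -log(3.36e-6) = 5.47.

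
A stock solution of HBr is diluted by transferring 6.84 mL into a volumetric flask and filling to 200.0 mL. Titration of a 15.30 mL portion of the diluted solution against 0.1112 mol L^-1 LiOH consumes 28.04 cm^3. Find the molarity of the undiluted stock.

n(LiOH) = 0.1112 x 0.02804 = 0.003118 mol.
n(HBr) in the aliquot = 0.003118 mol.
[diluted HBr] = 0.003118 / 0.01530 = 0.2038 M.
Dilution factor = 200.0/6.840 = 29.24, so [stock] = 0.2038 x 29.24 = 5.96 M.

5.96 M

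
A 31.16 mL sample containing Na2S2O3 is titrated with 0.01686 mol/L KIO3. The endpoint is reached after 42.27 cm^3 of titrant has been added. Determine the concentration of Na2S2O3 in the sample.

n(KIO3) = 0.01686 x 0.04227 = 0.0007127 mol.
From the balanced equation, 1 mol KIO3 reacts with 6 mol Na2S2O3, so n(Na2S2O3) = 0.0007127 x 6/1 = 0.004276 mol.
[Na2S2O3] = 0.004276 / 0.03116 L = 0.137 M.

0.137 M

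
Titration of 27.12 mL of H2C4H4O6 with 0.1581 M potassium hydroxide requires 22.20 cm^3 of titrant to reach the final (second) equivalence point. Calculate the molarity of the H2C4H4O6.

0.0647 M

n(KOH) = 0.1581 x 0.02220 = 0.003510 mol.
At the final (second) equivalence point, 2 mol OH^- react per mol H2C4H4O6, so n(H2C4H4O6) = 0.003510 / 2 = 0.001755 mol.
[H2C4H4O6] = 0.001755 / 0.02712 L = 0.0647 M.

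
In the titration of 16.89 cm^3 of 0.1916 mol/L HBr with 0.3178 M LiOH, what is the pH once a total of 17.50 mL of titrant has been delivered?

12.83

n(acid) = 0.1916 x 0.01689 = 0.003236 mol; n(LiOH) added = 0.3178 x 0.01750 = 0.005562 mol.
Base is in excess by 0.005562 - 0.003236 = 0.002325 mol in a total volume of 0.03439 L.
[OH^-] = 0.002325/0.03439 = 0.06762 M, so pOH = 1.17 and pH = 14.00 - 1.17 = 12.83.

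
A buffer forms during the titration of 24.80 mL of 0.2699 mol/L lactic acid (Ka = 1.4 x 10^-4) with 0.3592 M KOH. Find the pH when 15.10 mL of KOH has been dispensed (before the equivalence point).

Initial n(HC3H5O3) = 0.2699 x 0.02480 = 0.006694 mol.
n(KOH) added = 0.3592 x 0.01510 = 0.005424 mol, converting that many moles of HC3H5O3 to C3H5O3-.
Remaining n(HC3H5O3) = 0.001270 mol; n(C3H5O3-) = 0.005424 mol.
By Henderson-Hasselbalch, pH = pKa + log([A^-]/[HA]) = 3.85 + log(0.005424/0.001270) = 3.85 + (+0.63) = 4.48.

4.48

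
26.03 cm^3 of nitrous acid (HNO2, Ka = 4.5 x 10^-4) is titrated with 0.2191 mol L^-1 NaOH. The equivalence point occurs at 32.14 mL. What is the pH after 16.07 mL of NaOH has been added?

16.07 mL is exactly half the equivalence volume (32.14/2), i.e. the half-equivalence point.
There, n(HA) = n(A^-), so pH = pKa = -log(4.5 x 10^-4) = 3.35.

3.35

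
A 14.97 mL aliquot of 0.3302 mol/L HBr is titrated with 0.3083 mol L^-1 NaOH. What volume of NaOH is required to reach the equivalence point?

16.0 mL

n(HBr) = 0.3302 mol/L x 0.01497 L = 0.004943 mol.
At equivalence n(NaOH) = n(HBr) = 0.004943 mol.
V(NaOH) = 0.004943 / 0.3083 = 0.01603 L = 16.0 mL.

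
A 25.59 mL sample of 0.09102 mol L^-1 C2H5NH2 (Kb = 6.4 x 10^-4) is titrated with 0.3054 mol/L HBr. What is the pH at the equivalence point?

n(C2H5NH2) = 0.09102 x 0.02559 = 0.002329 mol; V(HBr) at equivalence = 0.002329/0.3054 = 0.007627 L.
At equivalence the base is fully converted to C2H5NH3+; total volume = 0.03322 L, so [C2H5NH3+] = 0.002329/0.03322 = 0.07012 M.
Ka(C2H5NH3+) = Kw/Kb = 1.0e-14 / 6.4 x 10^-4 = 1.56e-11.
[H^+] = sqrt(Ka x [C2H5NH3+]) = sqrt(1.56e-11 x 0.07012) = 1.05e-6 M.
pH = -log(1.05e-6) = 5.98.

5.98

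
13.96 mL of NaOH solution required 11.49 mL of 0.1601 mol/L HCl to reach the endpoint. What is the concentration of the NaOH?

0.132 M

n(HCl) delivered = 0.1601 x 0.01149 = 0.001840 mol.
For a 1:1 reaction, n(NaOH) = 0.001840 mol.
[NaOH] = 0.001840 mol / 0.01396 L = 0.132 M.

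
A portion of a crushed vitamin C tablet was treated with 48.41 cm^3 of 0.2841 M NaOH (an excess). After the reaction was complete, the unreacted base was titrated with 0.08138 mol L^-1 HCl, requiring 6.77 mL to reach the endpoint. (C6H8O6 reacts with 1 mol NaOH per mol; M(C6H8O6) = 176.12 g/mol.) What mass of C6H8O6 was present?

Total n(NaOH) added = 0.2841 x 0.04841 = 0.01375 mol.
n(HCl) used = 0.08138 x 0.006770 = 0.0005509 mol, which equals the excess n(NaOH).
So n(NaOH) consumed by the sample = 0.01375 - 0.0005509 = 0.01320 mol.
n(C6H8O6) = 0.01320 / 1 = 0.01320 mol.
mass = 0.01320 mol x 176.12 g/mol = 2.33 g.

2.33 g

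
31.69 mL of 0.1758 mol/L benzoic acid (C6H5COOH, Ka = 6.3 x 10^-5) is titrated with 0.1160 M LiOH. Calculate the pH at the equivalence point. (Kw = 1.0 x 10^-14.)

n(C6H5COOH) = 0.1758 x 0.03169 = 0.005571 mol; V(LiOH) at equivalence = 0.005571/0.1160 = 0.04803 L.
At equivalence all the acid is converted to C6H5COO-; total volume = 0.03169 + 0.04803 = 0.07972 L, so [C6H5COO-] = 0.005571/0.07972 = 0.06989 M.
Kb = Kw/Ka = 1.0e-14 / 6.3 x 10^-5 = 1.59e-10.
[OH^-] = sqrt(Kb x [C6H5COO-]) = sqrt(1.59e-10 x 0.06989) = 3.33e-6 M.
pOH = 5.48, so pH = 14.00 - 5.48 = 8.52.

8.52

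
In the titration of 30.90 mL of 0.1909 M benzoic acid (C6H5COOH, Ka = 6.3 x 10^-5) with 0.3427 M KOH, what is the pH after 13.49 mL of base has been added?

4.76

Initial n(C6H5COOH) = 0.1909 x 0.03090 = 0.005899 mol.
n(KOH) added = 0.3427 x 0.01349 = 0.004623 mol, converting that many moles of C6H5COOH to C6H5COO-.
Remaining n(C6H5COOH) = 0.001276 mol; n(C6H5COO-) = 0.004623 mol.
By Henderson-Hasselbalch, pH = pKa + log([A^-]/[HA]) = 4.20 + log(0.004623/0.001276) = 4.20 + (+0.56) = 4.76.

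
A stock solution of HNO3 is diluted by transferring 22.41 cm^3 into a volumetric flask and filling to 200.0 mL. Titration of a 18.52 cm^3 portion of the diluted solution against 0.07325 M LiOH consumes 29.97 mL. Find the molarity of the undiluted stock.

1.06 M

n(LiOH) = 0.07325 x 0.02997 = 0.002195 mol.
n(HNO3) in the aliquot = 0.002195 mol.
[diluted HNO3] = 0.002195 / 0.01852 = 0.1185 M.
Dilution factor = 200.0/22.41 = 8.925, so [stock] = 0.1185 x 8.925 = 1.06 M.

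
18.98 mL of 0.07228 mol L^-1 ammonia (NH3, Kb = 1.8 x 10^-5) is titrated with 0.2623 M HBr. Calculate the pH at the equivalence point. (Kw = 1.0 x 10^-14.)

5.25

n(NH3) = 0.07228 x 0.01898 = 0.001372 mol; V(HBr) at equivalence = 0.001372/0.2623 = 0.005230 L.
At equivalence the base is fully converted to NH4+; total volume = 0.02421 L, so [NH4+] = 0.001372/0.02421 = 0.05667 M.
Ka(NH4+) = Kw/Kb = 1.0e-14 / 1.8 x 10^-5 = 5.56e-10.
[H^+] = sqrt(Ka x [NH4+]) = sqrt(5.56e-10 x 0.05667) = 5.61e-6 M.
pH = -log(5.61e-6) = 5.25.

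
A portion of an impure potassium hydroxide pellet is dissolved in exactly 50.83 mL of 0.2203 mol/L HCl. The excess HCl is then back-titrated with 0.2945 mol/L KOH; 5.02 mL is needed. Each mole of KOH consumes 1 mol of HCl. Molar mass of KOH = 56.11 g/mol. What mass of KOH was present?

Total n(HCl) added = 0.2203 x 0.05083 = 0.01120 mol.
n(KOH) used = 0.2945 x 0.005020 = 0.001478 mol, which equals the excess n(HCl).
So n(HCl) consumed by the sample = 0.01120 - 0.001478 = 0.009719 mol.
n(KOH) = 0.009719 / 1 = 0.009719 mol.
mass = 0.009719 mol x 56.11 g/mol = 0.545 g.

0.545 g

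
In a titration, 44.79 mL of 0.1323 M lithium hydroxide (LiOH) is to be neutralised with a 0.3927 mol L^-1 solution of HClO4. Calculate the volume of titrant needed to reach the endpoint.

n(LiOH) = 0.1323 mol/L x 0.04479 L = 0.005926 mol.
At equivalence n(HClO4) = n(LiOH) = 0.005926 mol.
V(HClO4) = 0.005926 / 0.3927 = 0.01509 L = 15.1 mL.

15.1 mL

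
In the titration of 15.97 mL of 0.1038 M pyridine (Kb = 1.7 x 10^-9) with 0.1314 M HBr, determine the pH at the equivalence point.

3.23

n(C5H5N) = 0.1038 x 0.01597 = 0.001658 mol; V(HBr) at equivalence = 0.001658/0.1314 = 0.01262 L.
At equivalence the base is fully converted to C5H5NH+; total volume = 0.02859 L, so [C5H5NH+] = 0.001658/0.02859 = 0.05799 M.
Ka(C5H5NH+) = Kw/Kb = 1.0e-14 / 1.7 x 10^-9 = 5.88e-6.
[H^+] = sqrt(Ka x [C5H5NH+]) = sqrt(5.88e-6 x 0.05799) = 0.000584 M.
pH = -log(0.000584) = 3.23.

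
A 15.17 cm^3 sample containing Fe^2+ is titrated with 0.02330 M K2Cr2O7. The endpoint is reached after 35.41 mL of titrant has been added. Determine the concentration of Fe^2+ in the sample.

n(K2Cr2O7) = 0.02330 x 0.03541 = 0.0008251 mol.
From the balanced equation, 1 mol K2Cr2O7 reacts with 6 mol Fe^2+, so n(Fe^2+) = 0.0008251 x 6/1 = 0.004950 mol.
[Fe^2+] = 0.004950 / 0.01517 L = 0.326 M.

0.326 M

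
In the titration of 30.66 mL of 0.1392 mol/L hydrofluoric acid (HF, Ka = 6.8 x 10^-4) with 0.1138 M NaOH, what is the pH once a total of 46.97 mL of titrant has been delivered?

n(acid) = 0.1392 x 0.03066 = 0.004268 mol; n(NaOH) added = 0.1138 x 0.04697 = 0.005345 mol.
Base is in excess by 0.005345 - 0.004268 = 0.001077 mol in a total volume of 0.07763 L.
[OH^-] = 0.001077/0.07763 = 0.01388 M, so pOH = 1.86 and pH = 14.00 - 1.86 = 12.14.

12.14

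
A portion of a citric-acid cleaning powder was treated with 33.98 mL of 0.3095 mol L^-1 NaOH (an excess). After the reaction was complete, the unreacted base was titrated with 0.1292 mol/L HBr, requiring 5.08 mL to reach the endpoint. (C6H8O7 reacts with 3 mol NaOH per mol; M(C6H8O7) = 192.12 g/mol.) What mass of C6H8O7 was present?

0.631 g

Total n(NaOH) added = 0.3095 x 0.03398 = 0.01052 mol.
n(HBr) used = 0.1292 x 0.005080 = 0.0006563 mol, which equals the excess n(NaOH).
So n(NaOH) consumed by the sample = 0.01052 - 0.0006563 = 0.009860 mol.
n(C6H8O7) = 0.009860 / 3 = 0.003287 mol.
mass = 0.003287 mol x 192.12 g/mol = 0.631 g.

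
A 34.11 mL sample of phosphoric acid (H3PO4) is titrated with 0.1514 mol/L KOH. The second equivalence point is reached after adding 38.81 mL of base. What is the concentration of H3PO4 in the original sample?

0.0861 M

n(KOH) = 0.1514 x 0.03881 = 0.005876 mol.
At the second equivalence point, 2 mol OH^- react per mol H3PO4, so n(H3PO4) = 0.005876 / 2 = 0.002938 mol.
[H3PO4] = 0.002938 / 0.03411 L = 0.0861 M.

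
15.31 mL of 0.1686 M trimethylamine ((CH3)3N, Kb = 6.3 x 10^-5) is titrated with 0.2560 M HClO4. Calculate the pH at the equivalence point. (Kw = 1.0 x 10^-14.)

n((CH3)3N) = 0.1686 x 0.01531 = 0.002581 mol; V(HClO4) at equivalence = 0.002581/0.2560 = 0.01008 L.
At equivalence the base is fully converted to (CH3)3NH+; total volume = 0.02539 L, so [(CH3)3NH+] = 0.002581/0.02539 = 0.1017 M.
Ka((CH3)3NH+) = Kw/Kb = 1.0e-14 / 6.3 x 10^-5 = 1.59e-10.
[H^+] = sqrt(Ka x [(CH3)3NH+]) = sqrt(1.59e-10 x 0.1017) = 4.02e-6 M.
pH = -log(4.02e-6) = 5.40.

5.40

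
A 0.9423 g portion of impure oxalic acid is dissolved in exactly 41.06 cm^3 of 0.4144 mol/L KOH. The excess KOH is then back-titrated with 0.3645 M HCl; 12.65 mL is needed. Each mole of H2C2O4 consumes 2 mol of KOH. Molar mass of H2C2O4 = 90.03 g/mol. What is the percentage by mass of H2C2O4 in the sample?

59.3%

Total n(KOH) added = 0.4144 x 0.04106 = 0.01702 mol.
n(HCl) used = 0.3645 x 0.01265 = 0.004611 mol, which equals the excess n(KOH).
So n(KOH) consumed by the sample = 0.01702 - 0.004611 = 0.01240 mol.
n(H2C2O4) = 0.01240 / 2 = 0.006202 mol.
mass H2C2O4 = 0.006202 x 90.03 = 0.5584 g, so %H2C2O4 = 0.5584/0.9423 x 100 = 59.3%.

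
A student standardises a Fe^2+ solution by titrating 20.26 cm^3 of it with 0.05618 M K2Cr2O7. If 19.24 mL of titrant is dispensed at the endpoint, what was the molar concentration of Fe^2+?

n(K2Cr2O7) = 0.05618 x 0.01924 = 0.001081 mol.
From the balanced equation, 1 mol K2Cr2O7 reacts with 6 mol Fe^2+, so n(Fe^2+) = 0.001081 x 6/1 = 0.006485 mol.
[Fe^2+] = 0.006485 / 0.02026 L = 0.320 M.

0.320 M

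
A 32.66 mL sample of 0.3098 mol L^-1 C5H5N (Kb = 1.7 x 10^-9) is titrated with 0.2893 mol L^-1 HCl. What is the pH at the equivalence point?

n(C5H5N) = 0.3098 x 0.03266 = 0.01012 mol; V(HCl) at equivalence = 0.01012/0.2893 = 0.03497 L.
At equivalence the base is fully converted to C5H5NH+; total volume = 0.06763 L, so [C5H5NH+] = 0.01012/0.06763 = 0.1496 M.
Ka(C5H5NH+) = Kw/Kb = 1.0e-14 / 1.7 x 10^-9 = 5.88e-6.
[H^+] = sqrt(Ka x [C5H5NH+]) = sqrt(5.88e-6 x 0.1496) = 0.000938 M.
pH = -log(0.000938) = 3.03.

3.03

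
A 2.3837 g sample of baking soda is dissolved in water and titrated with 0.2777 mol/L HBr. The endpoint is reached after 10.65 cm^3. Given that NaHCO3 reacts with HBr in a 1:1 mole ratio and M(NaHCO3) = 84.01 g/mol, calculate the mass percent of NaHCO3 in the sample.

n(HBr) = 0.2777 x 0.01065 = 0.002958 mol.
n(NaHCO3) = 0.002958 / 1 = 0.002958 mol.
mass of NaHCO3 = 0.002958 x 84.01 = 0.2485 g.
% purity = 0.2485 / 2.3837 x 100 = 10.4%.

10.4%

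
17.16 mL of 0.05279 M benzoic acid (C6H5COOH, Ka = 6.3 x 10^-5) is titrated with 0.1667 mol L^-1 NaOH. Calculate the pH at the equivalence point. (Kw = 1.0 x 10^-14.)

8.40

n(C6H5COOH) = 0.05279 x 0.01716 = 0.0009059 mol; V(NaOH) at equivalence = 0.0009059/0.1667 = 0.005434 L.
At equivalence all the acid is converted to C6H5COO-; total volume = 0.01716 + 0.005434 = 0.02259 L, so [C6H5COO-] = 0.0009059/0.02259 = 0.04009 M.
Kb = Kw/Ka = 1.0e-14 / 6.3 x 10^-5 = 1.59e-10.
[OH^-] = sqrt(Kb x [C6H5COO-]) = sqrt(1.59e-10 x 0.04009) = 2.52e-6 M.
pOH = 5.60, so pH = 14.00 - 5.60 = 8.40.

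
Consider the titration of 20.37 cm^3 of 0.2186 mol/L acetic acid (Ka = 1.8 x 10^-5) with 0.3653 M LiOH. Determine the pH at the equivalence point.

8.94

n(CH3COOH) = 0.2186 x 0.02037 = 0.004453 mol; V(LiOH) at equivalence = 0.004453/0.3653 = 0.01219 L.
At equivalence all the acid is converted to CH3COO-; total volume = 0.02037 + 0.01219 = 0.03256 L, so [CH3COO-] = 0.004453/0.03256 = 0.1368 M.
Kb = Kw/Ka = 1.0e-14 / 1.8 x 10^-5 = 5.56e-10.
[OH^-] = sqrt(Kb x [CH3COO-]) = sqrt(5.56e-10 x 0.1368) = 8.72e-6 M.
pOH = 5.06, so pH = 14.00 - 5.06 = 8.94.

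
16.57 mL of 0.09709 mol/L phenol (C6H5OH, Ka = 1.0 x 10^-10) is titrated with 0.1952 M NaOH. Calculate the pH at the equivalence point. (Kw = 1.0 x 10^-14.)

n(C6H5OH) = 0.09709 x 0.01657 = 0.001609 mol; V(NaOH) at equivalence = 0.001609/0.1952 = 0.008242 L.
At equivalence all the acid is converted to C6H5O-; total volume = 0.01657 + 0.008242 = 0.02481 L, so [C6H5O-] = 0.001609/0.02481 = 0.06484 M.
Kb = Kw/Ka = 1.0e-14 / 1.0 x 10^-10 = 0.000100.
[OH^-] = sqrt(Kb x [C6H5O-]) = sqrt(0.000100 x 0.06484) = 0.00255 M.
pOH = 2.59, so pH = 14.00 - 2.59 = 11.41.

11.41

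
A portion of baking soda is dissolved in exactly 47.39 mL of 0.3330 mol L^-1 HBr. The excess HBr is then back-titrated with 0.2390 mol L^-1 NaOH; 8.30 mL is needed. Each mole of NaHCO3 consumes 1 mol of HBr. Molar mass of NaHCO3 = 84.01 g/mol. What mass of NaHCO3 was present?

Total n(HBr) added = 0.3330 x 0.04739 = 0.01578 mol.
n(NaOH) used = 0.2390 x 0.008300 = 0.001984 mol, which equals the excess n(HBr).
So n(HBr) consumed by the sample = 0.01578 - 0.001984 = 0.01380 mol.
n(NaHCO3) = 0.01380 / 1 = 0.01380 mol.
mass = 0.01380 mol x 84.01 g/mol = 1.16 g.

1.16 g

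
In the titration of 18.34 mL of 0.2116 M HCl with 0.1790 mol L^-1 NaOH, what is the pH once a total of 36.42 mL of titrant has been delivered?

n(acid) = 0.2116 x 0.01834 = 0.003881 mol; n(NaOH) added = 0.1790 x 0.03642 = 0.006519 mol.
Base is in excess by 0.006519 - 0.003881 = 0.002638 mol in a total volume of 0.05476 L.
[OH^-] = 0.002638/0.05476 = 0.04818 M, so pOH = 1.32 and pH = 14.00 - 1.32 = 12.68.

12.68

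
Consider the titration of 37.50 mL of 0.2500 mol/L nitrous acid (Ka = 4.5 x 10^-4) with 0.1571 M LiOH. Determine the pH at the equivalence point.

8.17

n(HNO2) = 0.2500 x 0.03750 = 0.009375 mol; V(LiOH) at equivalence = 0.009375/0.1571 = 0.05968 L.
At equivalence all the acid is converted to NO2-; total volume = 0.03750 + 0.05968 = 0.09718 L, so [NO2-] = 0.009375/0.09718 = 0.09648 M.
Kb = Kw/Ka = 1.0e-14 / 4.5 x 10^-4 = 2.22e-11.
[OH^-] = sqrt(Kb x [NO2-]) = sqrt(2.22e-11 x 0.09648) = 1.46e-6 M.
pOH = 5.83, so pH = 14.00 - 5.83 = 8.17.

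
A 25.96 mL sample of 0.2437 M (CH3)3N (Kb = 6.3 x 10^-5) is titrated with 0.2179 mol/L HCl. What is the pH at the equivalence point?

5.37

n((CH3)3N) = 0.2437 x 0.02596 = 0.006326 mol; V(HCl) at equivalence = 0.006326/0.2179 = 0.02903 L.
At equivalence the base is fully converted to (CH3)3NH+; total volume = 0.05499 L, so [(CH3)3NH+] = 0.006326/0.05499 = 0.1150 M.
Ka((CH3)3NH+) = Kw/Kb = 1.0e-14 / 6.3 x 10^-5 = 1.59e-10.
[H^+] = sqrt(Ka x [(CH3)3NH+]) = sqrt(1.59e-10 x 0.1150) = 4.27e-6 M.
pH = -log(4.27e-6) = 5.37.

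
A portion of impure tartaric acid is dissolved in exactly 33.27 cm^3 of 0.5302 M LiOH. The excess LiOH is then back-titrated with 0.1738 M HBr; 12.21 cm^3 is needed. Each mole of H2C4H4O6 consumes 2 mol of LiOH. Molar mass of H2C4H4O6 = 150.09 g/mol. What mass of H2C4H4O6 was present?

1.16 g

Total n(LiOH) added = 0.5302 x 0.03327 = 0.01764 mol.
n(HBr) used = 0.1738 x 0.01221 = 0.002122 mol, which equals the excess n(LiOH).
So n(LiOH) consumed by the sample = 0.01764 - 0.002122 = 0.01552 mol.
n(H2C4H4O6) = 0.01552 / 2 = 0.007759 mol.
mass = 0.007759 mol x 150.09 g/mol = 1.16 g.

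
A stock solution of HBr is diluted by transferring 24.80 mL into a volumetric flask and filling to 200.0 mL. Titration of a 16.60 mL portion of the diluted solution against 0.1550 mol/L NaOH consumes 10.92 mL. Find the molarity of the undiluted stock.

0.822 M

n(NaOH) = 0.1550 x 0.01092 = 0.001693 mol.
n(HBr) in the aliquot = 0.001693 mol.
[diluted HBr] = 0.001693 / 0.01660 = 0.1020 M.
Dilution factor = 200.0/24.80 = 8.065, so [stock] = 0.1020 x 8.065 = 0.822 M.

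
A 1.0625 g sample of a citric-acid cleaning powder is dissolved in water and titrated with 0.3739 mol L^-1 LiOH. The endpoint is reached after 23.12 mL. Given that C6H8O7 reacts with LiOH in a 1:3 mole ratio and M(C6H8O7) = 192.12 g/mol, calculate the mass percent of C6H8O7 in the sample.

n(LiOH) = 0.3739 x 0.02312 = 0.008645 mol.
n(C6H8O7) = 0.008645 / 3 = 0.002882 mol.
mass of C6H8O7 = 0.002882 x 192.12 = 0.5536 g.
% purity = 0.5536 / 1.0625 x 100 = 52.1%.

52.1%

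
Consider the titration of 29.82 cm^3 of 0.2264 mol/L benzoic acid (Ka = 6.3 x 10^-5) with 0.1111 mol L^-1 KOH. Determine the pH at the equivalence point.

n(C6H5COOH) = 0.2264 x 0.02982 = 0.006751 mol; V(KOH) at equivalence = 0.006751/0.1111 = 0.06077 L.
At equivalence all the acid is converted to C6H5COO-; total volume = 0.02982 + 0.06077 = 0.09059 L, so [C6H5COO-] = 0.006751/0.09059 = 0.07453 M.
Kb = Kw/Ka = 1.0e-14 / 6.3 x 10^-5 = 1.59e-10.
[OH^-] = sqrt(Kb x [C6H5COO-]) = sqrt(1.59e-10 x 0.07453) = 3.44e-6 M.
pOH = 5.46, so pH = 14.00 - 5.46 = 8.54.

8.54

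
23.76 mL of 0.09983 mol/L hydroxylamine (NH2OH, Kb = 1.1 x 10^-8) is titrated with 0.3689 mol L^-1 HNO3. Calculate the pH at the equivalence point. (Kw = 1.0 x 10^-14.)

n(NH2OH) = 0.09983 x 0.02376 = 0.002372 mol; V(HNO3) at equivalence = 0.002372/0.3689 = 0.006430 L.
At equivalence the base is fully converted to NH3OH+; total volume = 0.03019 L, so [NH3OH+] = 0.002372/0.03019 = 0.07857 M.
Ka(NH3OH+) = Kw/Kb = 1.0e-14 / 1.1 x 10^-8 = 9.09e-7.
[H^+] = sqrt(Ka x [NH3OH+]) = sqrt(9.09e-7 x 0.07857) = 0.000267 M.
pH = -log(0.000267) = 3.57.

3.57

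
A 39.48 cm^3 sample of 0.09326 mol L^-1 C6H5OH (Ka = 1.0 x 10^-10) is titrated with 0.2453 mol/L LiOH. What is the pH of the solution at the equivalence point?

n(C6H5OH) = 0.09326 x 0.03948 = 0.003682 mol; V(LiOH) at equivalence = 0.003682/0.2453 = 0.01501 L.
At equivalence all the acid is converted to C6H5O-; total volume = 0.03948 + 0.01501 = 0.05449 L, so [C6H5O-] = 0.003682/0.05449 = 0.06757 M.
Kb = Kw/Ka = 1.0e-14 / 1.0 x 10^-10 = 0.000100.
[OH^-] = sqrt(Kb x [C6H5O-]) = sqrt(0.000100 x 0.06757) = 0.00260 M.
pOH = 2.59, so pH = 14.00 - 2.59 = 11.41.

11.41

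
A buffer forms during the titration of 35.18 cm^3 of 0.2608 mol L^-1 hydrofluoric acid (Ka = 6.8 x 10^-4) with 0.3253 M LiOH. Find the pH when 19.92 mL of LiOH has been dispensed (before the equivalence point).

3.55

Initial n(HF) = 0.2608 x 0.03518 = 0.009175 mol.
n(LiOH) added = 0.3253 x 0.01992 = 0.006480 mol, converting that many moles of HF to F-.
Remaining n(HF) = 0.002695 mol; n(F-) = 0.006480 mol.
By Henderson-Hasselbalch, pH = pKa + log([A^-]/[HA]) = 3.17 + log(0.006480/0.002695) = 3.17 + (+0.38) = 3.55.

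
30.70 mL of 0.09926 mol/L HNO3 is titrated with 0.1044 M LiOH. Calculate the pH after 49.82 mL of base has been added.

12.43

n(acid) = 0.09926 x 0.03070 = 0.003047 mol; n(LiOH) added = 0.1044 x 0.04982 = 0.005201 mol.
Base is in excess by 0.005201 - 0.003047 = 0.002154 mol in a total volume of 0.08052 L.
[OH^-] = 0.002154/0.08052 = 0.02675 M, so pOH = 1.57 and pH = 14.00 - 1.57 = 12.43.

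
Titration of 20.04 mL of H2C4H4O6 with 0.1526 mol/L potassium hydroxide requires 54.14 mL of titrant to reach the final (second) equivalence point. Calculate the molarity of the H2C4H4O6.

0.206 M

n(KOH) = 0.1526 x 0.05414 = 0.008262 mol.
At the final (second) equivalence point, 2 mol OH^- react per mol H2C4H4O6, so n(H2C4H4O6) = 0.008262 / 2 = 0.004131 mol.
[H2C4H4O6] = 0.004131 / 0.02004 L = 0.206 M.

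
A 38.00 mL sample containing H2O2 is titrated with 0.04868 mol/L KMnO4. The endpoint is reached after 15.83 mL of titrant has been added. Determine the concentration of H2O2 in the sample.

0.0507 M

n(KMnO4) = 0.04868 x 0.01583 = 0.0007706 mol.
From the balanced equation, 2 mol KMnO4 reacts with 5 mol H2O2, so n(H2O2) = 0.0007706 x 5/2 = 0.001927 mol.
[H2O2] = 0.001927 / 0.03800 L = 0.0507 M.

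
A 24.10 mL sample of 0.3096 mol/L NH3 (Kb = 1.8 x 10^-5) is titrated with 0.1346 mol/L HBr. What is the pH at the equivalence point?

n(NH3) = 0.3096 x 0.02410 = 0.007461 mol; V(HBr) at equivalence = 0.007461/0.1346 = 0.05543 L.
At equivalence the base is fully converted to NH4+; total volume = 0.07953 L, so [NH4+] = 0.007461/0.07953 = 0.09381 M.
Ka(NH4+) = Kw/Kb = 1.0e-14 / 1.8 x 10^-5 = 5.56e-10.
[H^+] = sqrt(Ka x [NH4+]) = sqrt(5.56e-10 x 0.09381) = 7.22e-6 M.
pH = -log(7.22e-6) = 5.14.

5.14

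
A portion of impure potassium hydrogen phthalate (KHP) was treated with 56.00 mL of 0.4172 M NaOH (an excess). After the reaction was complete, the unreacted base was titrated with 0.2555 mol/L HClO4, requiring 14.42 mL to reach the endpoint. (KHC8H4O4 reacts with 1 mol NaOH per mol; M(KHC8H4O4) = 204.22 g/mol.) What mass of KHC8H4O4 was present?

Total n(NaOH) added = 0.4172 x 0.05600 = 0.02336 mol.
n(HClO4) used = 0.2555 x 0.01442 = 0.003684 mol, which equals the excess n(NaOH).
So n(NaOH) consumed by the sample = 0.02336 - 0.003684 = 0.01968 mol.
n(KHC8H4O4) = 0.01968 / 1 = 0.01968 mol.
mass = 0.01968 mol x 204.22 g/mol = 4.02 g.

4.02 g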